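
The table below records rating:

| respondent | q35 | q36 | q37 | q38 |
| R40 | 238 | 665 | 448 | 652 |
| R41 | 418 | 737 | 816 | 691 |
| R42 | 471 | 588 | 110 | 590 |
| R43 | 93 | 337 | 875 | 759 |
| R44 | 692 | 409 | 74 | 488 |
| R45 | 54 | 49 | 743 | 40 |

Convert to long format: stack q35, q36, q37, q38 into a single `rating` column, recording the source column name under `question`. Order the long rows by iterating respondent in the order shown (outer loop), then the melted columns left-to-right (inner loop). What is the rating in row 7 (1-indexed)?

24 rows total (6 × 4). Row 7: index ⌊(7-1)/4⌋ = 1 into respondent → R41; (7-1) mod 4 = 2 into the melted columns → q37.
So row 7 is (R41, q37, 816); rating = 816.

816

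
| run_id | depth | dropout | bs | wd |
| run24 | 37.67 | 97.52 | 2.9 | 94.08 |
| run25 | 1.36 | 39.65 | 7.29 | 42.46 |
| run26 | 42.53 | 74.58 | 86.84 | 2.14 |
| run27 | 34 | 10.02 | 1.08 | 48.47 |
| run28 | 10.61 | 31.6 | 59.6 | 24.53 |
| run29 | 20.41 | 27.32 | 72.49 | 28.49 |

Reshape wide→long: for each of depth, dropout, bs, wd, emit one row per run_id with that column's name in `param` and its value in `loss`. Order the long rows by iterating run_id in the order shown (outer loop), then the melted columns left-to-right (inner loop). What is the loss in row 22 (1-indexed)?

27.32

24 rows total (6 × 4). Row 22: index ⌊(22-1)/4⌋ = 5 into run_id → run29; (22-1) mod 4 = 1 into the melted columns → dropout.
So row 22 is (run29, dropout, 27.32); loss = 27.32.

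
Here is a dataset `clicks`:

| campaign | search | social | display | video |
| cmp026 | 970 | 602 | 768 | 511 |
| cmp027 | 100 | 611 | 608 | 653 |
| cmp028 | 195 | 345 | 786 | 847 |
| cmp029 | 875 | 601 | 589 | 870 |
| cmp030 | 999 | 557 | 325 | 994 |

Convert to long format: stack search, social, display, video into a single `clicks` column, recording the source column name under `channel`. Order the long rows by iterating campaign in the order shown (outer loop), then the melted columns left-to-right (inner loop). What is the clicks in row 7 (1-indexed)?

608

20 rows total (5 × 4). Row 7: index ⌊(7-1)/4⌋ = 1 into campaign → cmp027; (7-1) mod 4 = 2 into the melted columns → display.
So row 7 is (cmp027, display, 608); clicks = 608.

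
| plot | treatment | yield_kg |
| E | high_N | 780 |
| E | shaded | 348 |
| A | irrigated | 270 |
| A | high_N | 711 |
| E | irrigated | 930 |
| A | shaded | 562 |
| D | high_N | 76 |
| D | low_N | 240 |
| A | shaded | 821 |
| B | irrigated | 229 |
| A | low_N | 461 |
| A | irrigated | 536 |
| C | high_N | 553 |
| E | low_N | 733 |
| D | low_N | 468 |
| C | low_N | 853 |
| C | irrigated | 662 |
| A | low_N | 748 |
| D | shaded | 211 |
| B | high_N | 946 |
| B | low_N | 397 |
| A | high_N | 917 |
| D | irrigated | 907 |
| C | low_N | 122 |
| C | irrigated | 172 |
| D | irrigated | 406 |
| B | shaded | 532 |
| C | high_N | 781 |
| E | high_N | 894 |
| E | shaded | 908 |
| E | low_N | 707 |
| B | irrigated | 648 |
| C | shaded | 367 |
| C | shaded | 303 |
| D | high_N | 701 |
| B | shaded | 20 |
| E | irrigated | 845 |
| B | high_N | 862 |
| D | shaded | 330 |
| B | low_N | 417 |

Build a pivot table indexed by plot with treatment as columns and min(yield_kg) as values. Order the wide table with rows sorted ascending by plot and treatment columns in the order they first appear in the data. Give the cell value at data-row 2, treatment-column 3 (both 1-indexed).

With rows sorted ascending by plot, row 2 is plot=B. treatment columns in first-appearance order: high_N, shaded, irrigated, low_N; column 3 is irrigated.
Long rows with plot=B, treatment=irrigated: min(229, 648) = 229.

229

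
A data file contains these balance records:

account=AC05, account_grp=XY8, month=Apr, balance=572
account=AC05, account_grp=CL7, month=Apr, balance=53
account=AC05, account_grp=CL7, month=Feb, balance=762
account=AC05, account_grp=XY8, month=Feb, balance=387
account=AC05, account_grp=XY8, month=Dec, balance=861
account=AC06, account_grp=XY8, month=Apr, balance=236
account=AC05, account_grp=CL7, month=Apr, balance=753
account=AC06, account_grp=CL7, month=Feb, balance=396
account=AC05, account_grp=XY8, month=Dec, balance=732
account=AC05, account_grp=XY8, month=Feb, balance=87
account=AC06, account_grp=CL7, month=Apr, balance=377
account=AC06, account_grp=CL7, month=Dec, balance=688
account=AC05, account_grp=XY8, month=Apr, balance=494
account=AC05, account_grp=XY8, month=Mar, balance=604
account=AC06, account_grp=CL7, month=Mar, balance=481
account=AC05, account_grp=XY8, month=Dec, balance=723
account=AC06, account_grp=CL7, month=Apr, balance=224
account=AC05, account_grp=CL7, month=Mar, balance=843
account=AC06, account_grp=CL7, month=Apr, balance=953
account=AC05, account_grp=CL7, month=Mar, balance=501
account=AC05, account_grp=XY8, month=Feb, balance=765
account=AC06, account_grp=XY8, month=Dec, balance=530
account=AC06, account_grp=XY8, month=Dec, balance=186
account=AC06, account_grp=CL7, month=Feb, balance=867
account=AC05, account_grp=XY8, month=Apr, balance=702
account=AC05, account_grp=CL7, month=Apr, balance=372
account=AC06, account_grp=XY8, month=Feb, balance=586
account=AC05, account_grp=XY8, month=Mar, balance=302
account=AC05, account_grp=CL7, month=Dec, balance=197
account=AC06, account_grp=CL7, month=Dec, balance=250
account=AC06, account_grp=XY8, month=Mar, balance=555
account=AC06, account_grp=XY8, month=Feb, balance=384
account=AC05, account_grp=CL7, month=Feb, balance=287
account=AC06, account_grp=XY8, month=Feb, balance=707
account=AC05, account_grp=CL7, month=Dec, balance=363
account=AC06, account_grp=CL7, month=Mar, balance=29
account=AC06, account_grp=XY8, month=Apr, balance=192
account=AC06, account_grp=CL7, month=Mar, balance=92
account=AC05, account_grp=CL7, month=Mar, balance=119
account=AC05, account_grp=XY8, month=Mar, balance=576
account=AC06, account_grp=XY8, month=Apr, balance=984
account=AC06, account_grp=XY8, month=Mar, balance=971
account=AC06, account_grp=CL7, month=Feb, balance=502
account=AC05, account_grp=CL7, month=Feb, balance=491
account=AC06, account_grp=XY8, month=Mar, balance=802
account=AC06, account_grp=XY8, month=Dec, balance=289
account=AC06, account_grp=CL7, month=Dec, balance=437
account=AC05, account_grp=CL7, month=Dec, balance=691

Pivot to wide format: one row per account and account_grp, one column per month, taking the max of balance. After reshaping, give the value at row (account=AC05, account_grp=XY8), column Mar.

Rows with account=AC05, account_grp=XY8 and month=Mar: balance values are 604, 302, 576.
max(604, 302, 576) = 604.

604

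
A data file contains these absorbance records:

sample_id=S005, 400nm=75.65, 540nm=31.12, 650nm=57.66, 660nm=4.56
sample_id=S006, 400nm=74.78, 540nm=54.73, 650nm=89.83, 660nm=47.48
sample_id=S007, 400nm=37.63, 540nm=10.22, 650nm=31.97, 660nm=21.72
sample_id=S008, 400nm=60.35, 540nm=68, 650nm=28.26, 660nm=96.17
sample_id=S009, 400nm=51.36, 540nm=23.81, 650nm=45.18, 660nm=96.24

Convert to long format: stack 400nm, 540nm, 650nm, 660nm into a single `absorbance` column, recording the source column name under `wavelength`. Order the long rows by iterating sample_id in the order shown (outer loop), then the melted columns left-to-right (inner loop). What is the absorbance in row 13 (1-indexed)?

20 rows total (5 × 4). Row 13: index ⌊(13-1)/4⌋ = 3 into sample_id → S008; (13-1) mod 4 = 0 into the melted columns → 400nm.
So row 13 is (S008, 400nm, 60.35); absorbance = 60.35.

60.35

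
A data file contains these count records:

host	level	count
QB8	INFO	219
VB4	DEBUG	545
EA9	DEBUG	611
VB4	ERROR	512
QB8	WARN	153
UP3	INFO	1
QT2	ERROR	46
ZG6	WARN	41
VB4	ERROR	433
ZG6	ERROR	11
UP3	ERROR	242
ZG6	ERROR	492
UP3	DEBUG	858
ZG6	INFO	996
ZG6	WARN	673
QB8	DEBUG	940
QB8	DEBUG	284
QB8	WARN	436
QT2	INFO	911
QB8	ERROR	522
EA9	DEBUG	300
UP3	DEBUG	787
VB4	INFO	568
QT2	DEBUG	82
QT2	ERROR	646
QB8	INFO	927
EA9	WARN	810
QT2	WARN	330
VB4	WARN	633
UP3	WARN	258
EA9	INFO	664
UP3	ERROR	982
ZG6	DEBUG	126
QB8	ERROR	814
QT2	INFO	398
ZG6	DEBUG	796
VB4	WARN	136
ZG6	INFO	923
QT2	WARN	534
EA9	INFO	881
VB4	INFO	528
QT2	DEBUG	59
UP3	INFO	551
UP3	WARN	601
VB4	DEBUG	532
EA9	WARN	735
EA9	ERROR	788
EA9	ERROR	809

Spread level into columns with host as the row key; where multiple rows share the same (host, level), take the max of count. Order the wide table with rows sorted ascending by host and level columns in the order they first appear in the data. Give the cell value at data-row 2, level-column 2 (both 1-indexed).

940

With rows sorted ascending by host, row 2 is host=QB8. level columns in first-appearance order: INFO, DEBUG, ERROR, WARN; column 2 is DEBUG.
Long rows with host=QB8, level=DEBUG: max(940, 284) = 940.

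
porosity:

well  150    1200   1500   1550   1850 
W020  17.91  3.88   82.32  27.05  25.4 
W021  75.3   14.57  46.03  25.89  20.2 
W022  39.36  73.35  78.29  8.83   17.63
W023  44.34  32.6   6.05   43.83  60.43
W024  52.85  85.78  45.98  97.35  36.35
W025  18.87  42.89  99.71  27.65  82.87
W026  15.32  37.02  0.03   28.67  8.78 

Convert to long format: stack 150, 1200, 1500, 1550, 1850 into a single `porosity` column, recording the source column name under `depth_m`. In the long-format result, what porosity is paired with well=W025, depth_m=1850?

Unpivoting turns each (well, wide-column) pair into one long row.
The wide cell at row W025, column 1850 holds 82.87, so the long row (W025, 1850) has porosity=82.87.

82.87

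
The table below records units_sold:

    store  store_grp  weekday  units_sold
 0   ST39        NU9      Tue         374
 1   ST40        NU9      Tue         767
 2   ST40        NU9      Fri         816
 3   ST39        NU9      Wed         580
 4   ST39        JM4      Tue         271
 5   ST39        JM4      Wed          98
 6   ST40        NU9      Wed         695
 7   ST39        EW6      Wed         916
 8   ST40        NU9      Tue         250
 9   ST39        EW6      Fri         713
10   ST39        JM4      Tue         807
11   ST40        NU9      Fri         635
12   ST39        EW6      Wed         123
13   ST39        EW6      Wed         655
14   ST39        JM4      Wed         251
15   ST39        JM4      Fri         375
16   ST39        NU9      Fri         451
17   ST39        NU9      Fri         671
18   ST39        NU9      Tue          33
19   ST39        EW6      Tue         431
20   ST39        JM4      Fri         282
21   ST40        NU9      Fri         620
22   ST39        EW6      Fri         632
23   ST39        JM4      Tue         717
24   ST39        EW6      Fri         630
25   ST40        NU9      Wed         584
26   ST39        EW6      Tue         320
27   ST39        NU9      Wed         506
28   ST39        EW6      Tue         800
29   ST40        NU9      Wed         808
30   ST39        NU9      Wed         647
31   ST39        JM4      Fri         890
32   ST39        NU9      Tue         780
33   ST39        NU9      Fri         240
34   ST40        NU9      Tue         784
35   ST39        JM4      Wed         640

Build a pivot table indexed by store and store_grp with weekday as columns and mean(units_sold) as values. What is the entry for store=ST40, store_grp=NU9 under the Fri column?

690.33

Rows with store=ST40, store_grp=NU9 and weekday=Fri: units_sold values are 816, 635, 620.
(816 + 635 + 620) / 3 = 690.33.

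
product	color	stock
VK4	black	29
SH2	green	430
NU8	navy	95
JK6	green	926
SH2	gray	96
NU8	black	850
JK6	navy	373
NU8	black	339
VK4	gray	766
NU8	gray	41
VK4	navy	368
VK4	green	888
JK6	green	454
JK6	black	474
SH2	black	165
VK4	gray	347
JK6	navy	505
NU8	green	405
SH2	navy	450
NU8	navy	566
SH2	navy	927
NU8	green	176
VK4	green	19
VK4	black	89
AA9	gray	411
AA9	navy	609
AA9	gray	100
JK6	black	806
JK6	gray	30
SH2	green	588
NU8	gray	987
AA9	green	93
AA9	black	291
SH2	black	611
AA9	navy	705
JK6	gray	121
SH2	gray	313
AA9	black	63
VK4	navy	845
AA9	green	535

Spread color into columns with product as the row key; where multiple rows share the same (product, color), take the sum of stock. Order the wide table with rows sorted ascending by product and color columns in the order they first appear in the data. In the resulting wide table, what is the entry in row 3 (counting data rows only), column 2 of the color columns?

581

With rows sorted ascending by product, row 3 is product=NU8. color columns in first-appearance order: black, green, navy, gray; column 2 is green.
Long rows with product=NU8, color=green: 405 + 176 = 581.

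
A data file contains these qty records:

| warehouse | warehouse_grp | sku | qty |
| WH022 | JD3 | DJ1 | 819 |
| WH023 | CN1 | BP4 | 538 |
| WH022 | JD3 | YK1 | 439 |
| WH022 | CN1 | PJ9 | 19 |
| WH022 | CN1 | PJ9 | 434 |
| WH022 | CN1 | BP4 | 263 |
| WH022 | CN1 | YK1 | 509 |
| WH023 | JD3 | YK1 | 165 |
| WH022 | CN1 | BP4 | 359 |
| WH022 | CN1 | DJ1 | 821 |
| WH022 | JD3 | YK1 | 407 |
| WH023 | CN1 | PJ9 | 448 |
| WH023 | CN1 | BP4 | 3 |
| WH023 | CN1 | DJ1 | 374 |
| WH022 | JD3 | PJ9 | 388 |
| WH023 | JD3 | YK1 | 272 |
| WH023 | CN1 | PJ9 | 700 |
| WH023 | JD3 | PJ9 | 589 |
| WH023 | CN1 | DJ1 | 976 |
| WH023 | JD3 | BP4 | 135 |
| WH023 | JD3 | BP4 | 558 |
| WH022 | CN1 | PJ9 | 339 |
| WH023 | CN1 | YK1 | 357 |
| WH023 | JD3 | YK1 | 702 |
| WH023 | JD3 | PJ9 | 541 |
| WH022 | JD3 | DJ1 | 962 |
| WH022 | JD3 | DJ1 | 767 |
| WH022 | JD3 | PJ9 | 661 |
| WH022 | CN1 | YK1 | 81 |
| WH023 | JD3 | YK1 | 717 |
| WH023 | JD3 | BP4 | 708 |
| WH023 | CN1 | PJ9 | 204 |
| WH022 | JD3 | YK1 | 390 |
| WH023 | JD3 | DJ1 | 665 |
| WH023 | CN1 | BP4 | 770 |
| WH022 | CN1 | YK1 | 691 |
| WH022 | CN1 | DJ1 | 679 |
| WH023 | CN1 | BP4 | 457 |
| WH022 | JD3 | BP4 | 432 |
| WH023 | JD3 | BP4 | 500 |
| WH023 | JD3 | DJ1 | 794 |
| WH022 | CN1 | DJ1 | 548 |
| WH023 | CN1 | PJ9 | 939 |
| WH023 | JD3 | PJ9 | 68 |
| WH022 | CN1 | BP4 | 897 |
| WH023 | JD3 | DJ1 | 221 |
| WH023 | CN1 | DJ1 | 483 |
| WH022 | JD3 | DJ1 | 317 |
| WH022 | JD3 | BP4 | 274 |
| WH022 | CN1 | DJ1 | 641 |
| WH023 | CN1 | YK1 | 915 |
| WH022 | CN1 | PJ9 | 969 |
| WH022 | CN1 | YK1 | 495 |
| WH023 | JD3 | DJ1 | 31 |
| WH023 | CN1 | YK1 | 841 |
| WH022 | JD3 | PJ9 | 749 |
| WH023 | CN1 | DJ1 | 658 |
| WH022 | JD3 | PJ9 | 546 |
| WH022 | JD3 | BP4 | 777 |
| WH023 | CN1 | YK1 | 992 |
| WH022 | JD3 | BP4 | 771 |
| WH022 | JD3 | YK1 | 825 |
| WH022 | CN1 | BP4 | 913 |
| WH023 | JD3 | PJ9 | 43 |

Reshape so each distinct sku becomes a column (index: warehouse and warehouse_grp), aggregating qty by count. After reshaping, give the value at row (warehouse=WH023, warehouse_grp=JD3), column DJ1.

Rows with warehouse=WH023, warehouse_grp=JD3 and sku=DJ1: qty values are 665, 794, 221, 31.
4 rows match — count = 4.

4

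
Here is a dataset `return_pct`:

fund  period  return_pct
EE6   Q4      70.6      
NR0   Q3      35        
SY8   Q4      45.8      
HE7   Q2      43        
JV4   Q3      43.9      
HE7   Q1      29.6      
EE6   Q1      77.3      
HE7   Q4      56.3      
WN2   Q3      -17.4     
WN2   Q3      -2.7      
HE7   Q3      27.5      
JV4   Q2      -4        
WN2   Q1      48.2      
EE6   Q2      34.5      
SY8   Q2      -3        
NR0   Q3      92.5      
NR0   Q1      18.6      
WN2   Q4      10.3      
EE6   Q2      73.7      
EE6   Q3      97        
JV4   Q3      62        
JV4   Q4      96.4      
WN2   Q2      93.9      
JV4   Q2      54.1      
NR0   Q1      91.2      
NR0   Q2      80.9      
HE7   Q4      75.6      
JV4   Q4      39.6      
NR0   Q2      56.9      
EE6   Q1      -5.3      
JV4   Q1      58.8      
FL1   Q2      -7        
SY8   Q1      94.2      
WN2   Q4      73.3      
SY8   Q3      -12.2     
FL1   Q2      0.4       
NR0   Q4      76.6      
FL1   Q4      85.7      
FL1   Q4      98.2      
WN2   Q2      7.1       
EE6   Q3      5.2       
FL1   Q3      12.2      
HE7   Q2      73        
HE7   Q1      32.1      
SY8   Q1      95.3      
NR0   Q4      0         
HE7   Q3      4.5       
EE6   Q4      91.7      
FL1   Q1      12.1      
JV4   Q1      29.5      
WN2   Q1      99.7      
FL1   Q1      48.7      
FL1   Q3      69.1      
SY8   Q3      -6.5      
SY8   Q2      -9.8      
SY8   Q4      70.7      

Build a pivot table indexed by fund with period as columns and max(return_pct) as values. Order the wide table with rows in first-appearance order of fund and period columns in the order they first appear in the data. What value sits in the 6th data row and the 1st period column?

With rows in first-appearance order of fund, row 6 is fund=WN2. period columns in first-appearance order: Q4, Q3, Q2, Q1; column 1 is Q4.
Long rows with fund=WN2, period=Q4: max(10.3, 73.3) = 73.3.

73.3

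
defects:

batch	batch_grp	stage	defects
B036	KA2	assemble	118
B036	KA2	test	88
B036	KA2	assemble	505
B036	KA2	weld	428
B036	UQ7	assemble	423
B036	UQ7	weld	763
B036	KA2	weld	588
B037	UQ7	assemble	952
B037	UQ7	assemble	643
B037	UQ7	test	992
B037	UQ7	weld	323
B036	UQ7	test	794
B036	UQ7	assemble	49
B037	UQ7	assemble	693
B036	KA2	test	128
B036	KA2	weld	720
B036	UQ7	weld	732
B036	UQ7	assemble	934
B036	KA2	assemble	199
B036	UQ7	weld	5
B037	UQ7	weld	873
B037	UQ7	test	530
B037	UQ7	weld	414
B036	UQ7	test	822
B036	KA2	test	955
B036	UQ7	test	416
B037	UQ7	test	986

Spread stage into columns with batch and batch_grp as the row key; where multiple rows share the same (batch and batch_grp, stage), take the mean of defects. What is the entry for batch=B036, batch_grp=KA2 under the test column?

Rows with batch=B036, batch_grp=KA2 and stage=test: defects values are 88, 128, 955.
(88 + 128 + 955) / 3 = 390.33.

390.33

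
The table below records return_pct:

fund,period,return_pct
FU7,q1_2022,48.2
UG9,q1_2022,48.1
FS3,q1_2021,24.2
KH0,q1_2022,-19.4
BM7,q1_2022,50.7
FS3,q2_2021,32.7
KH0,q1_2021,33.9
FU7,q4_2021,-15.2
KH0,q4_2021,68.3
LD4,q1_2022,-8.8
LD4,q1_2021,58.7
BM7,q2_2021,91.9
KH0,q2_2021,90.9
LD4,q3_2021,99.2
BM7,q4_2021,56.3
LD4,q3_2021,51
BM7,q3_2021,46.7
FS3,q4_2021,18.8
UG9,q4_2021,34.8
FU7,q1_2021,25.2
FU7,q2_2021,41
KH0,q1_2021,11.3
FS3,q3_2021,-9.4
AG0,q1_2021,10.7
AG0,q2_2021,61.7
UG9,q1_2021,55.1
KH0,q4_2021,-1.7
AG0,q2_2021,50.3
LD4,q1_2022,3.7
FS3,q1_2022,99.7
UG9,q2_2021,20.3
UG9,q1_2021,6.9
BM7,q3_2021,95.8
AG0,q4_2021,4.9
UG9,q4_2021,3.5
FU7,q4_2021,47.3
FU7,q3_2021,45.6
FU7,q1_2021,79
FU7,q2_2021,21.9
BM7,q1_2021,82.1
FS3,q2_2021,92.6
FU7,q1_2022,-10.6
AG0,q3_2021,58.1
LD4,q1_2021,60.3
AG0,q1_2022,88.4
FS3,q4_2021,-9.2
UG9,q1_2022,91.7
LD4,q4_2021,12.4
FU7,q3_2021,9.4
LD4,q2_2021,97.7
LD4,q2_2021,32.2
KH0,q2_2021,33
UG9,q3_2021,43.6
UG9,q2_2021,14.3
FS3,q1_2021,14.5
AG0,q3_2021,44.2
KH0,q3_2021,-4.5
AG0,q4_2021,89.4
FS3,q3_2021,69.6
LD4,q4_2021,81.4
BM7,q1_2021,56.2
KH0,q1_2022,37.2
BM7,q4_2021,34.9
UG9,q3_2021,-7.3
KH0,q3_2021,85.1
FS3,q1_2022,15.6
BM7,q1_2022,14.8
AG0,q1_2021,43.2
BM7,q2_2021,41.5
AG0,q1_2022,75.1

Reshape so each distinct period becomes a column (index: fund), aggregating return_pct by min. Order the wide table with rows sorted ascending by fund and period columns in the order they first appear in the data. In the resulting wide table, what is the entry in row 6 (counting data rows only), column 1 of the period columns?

-8.8

With rows sorted ascending by fund, row 6 is fund=LD4. period columns in first-appearance order: q1_2022, q1_2021, q2_2021, q4_2021, q3_2021; column 1 is q1_2022.
Long rows with fund=LD4, period=q1_2022: min(-8.8, 3.7) = -8.8.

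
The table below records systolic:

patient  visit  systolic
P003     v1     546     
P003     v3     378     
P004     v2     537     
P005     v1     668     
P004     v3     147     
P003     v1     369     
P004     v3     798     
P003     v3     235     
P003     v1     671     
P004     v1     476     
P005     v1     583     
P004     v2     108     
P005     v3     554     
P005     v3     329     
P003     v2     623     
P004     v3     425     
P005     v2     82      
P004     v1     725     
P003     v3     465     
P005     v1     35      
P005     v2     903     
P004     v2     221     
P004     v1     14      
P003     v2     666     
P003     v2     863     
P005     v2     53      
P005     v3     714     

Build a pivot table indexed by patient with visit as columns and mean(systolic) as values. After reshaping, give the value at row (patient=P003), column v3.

Rows with patient=P003 and visit=v3: systolic values are 378, 235, 465.
(378 + 235 + 465) / 3 = 359.33.

359.33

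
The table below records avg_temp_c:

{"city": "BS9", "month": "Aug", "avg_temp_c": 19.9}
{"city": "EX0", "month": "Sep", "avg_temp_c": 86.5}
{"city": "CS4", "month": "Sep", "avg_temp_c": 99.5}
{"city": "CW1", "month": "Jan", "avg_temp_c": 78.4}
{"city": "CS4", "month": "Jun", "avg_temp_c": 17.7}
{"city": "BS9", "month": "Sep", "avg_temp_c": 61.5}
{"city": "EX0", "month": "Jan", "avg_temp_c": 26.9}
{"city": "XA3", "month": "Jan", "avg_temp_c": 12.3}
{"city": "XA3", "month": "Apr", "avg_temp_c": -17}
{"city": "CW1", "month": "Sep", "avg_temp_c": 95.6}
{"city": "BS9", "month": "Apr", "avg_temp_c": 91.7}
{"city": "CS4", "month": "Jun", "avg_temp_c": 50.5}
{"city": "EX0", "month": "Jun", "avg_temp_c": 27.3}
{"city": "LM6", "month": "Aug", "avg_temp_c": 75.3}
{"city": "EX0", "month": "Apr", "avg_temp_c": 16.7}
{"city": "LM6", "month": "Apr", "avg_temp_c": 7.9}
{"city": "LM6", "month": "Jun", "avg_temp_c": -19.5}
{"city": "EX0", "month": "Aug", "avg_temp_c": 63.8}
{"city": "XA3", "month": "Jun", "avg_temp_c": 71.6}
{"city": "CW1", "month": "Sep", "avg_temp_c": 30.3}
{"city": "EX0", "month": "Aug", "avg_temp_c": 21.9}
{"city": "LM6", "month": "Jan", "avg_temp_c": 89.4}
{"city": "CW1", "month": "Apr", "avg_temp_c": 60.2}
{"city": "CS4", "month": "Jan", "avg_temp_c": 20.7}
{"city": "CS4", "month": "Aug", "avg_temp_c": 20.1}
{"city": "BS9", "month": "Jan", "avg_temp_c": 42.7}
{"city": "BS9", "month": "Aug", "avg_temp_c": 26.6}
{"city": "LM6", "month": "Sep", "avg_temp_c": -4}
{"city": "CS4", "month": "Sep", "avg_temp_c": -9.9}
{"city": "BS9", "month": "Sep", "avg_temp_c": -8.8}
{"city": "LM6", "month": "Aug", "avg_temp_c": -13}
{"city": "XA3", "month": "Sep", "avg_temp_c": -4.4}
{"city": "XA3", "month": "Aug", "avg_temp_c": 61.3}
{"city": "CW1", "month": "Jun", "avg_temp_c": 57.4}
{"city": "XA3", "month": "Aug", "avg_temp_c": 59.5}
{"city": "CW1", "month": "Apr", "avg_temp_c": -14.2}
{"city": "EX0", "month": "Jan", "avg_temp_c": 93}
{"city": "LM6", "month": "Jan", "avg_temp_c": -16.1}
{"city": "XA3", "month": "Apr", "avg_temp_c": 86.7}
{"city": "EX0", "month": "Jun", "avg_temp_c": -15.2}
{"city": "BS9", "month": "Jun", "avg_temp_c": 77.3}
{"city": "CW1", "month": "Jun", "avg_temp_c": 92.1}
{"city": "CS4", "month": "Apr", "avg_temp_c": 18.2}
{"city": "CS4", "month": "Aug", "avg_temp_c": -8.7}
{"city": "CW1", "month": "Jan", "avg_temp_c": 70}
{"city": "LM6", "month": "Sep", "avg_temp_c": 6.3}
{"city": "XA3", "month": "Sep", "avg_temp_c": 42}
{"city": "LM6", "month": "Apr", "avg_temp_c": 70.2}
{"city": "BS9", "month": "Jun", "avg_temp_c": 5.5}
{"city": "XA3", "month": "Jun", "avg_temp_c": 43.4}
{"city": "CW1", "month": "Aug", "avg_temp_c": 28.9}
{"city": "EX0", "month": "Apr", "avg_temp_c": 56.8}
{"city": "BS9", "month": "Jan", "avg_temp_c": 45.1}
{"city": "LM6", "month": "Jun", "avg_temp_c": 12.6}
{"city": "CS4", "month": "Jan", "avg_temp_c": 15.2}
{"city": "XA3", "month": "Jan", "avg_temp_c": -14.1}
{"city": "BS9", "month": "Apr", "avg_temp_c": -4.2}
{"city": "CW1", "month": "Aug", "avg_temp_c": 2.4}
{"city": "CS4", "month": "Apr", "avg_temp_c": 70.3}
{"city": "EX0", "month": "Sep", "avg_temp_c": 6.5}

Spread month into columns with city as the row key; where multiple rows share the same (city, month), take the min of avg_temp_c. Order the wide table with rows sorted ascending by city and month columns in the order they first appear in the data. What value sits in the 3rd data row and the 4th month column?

With rows sorted ascending by city, row 3 is city=CW1. month columns in first-appearance order: Aug, Sep, Jan, Jun, Apr; column 4 is Jun.
Long rows with city=CW1, month=Jun: min(57.4, 92.1) = 57.4.

57.4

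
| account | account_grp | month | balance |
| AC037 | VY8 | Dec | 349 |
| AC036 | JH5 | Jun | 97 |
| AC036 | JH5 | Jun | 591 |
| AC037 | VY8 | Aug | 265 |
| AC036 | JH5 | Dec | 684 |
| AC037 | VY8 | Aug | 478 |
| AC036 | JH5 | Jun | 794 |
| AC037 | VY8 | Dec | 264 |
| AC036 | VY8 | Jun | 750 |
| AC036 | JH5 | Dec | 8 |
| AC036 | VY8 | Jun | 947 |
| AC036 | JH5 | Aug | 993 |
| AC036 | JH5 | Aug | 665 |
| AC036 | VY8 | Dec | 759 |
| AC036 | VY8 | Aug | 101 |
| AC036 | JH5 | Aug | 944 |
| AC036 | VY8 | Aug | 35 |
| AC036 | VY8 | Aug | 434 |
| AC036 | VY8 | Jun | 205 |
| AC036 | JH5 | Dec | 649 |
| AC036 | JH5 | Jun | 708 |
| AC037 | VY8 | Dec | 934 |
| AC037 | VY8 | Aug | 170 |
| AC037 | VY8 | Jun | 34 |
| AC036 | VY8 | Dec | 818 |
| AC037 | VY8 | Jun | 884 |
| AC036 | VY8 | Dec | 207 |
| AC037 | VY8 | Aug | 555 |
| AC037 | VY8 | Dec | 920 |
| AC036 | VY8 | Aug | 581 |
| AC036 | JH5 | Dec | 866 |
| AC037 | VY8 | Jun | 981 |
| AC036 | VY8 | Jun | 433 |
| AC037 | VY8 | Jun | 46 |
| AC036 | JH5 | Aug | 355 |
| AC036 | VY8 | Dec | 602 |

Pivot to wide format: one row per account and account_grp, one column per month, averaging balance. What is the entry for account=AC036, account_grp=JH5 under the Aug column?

739.25

Rows with account=AC036, account_grp=JH5 and month=Aug: balance values are 993, 665, 944, 355.
(993 + 665 + 944 + 355) / 4 = 739.25.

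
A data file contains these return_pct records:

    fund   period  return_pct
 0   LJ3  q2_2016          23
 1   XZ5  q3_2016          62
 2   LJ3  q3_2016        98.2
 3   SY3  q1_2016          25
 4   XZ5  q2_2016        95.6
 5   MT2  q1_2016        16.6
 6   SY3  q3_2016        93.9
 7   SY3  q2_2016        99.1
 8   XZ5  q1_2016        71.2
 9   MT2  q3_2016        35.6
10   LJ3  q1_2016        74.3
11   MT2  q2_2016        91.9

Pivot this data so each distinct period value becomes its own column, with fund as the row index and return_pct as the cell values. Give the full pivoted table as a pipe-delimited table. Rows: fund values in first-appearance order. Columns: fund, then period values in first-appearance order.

Columns: fund plus the 3 distinct period values (q2_2016, q3_2016, q1_2016).
For example, row LJ3 column q2_2016 takes return_pct=23 from the long row (LJ3, q2_2016).

| fund | q2_2016 | q3_2016 | q1_2016 |
| LJ3 | 23 | 98.2 | 74.3 |
| XZ5 | 95.6 | 62 | 71.2 |
| SY3 | 99.1 | 93.9 | 25 |
| MT2 | 91.9 | 35.6 | 16.6 |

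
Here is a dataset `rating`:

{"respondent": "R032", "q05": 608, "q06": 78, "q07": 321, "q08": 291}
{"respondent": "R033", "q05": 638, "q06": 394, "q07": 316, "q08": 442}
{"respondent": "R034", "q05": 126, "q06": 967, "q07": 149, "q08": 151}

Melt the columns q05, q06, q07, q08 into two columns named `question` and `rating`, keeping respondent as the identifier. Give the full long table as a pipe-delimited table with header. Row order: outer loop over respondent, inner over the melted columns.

| respondent | question | rating |
| R032 | q05 | 608 |
| R032 | q06 | 78 |
| R032 | q07 | 321 |
| R032 | q08 | 291 |
| R033 | q05 | 638 |
| R033 | q06 | 394 |
| R033 | q07 | 316 |
| R033 | q08 | 442 |
| R034 | q05 | 126 |
| R034 | q06 | 967 |
| R034 | q07 | 149 |
| R034 | q08 | 151 |

Each (respondent, column) pair becomes one row: 3 × 4 = 12 rows.
For example, (R032, q05) → rating=608.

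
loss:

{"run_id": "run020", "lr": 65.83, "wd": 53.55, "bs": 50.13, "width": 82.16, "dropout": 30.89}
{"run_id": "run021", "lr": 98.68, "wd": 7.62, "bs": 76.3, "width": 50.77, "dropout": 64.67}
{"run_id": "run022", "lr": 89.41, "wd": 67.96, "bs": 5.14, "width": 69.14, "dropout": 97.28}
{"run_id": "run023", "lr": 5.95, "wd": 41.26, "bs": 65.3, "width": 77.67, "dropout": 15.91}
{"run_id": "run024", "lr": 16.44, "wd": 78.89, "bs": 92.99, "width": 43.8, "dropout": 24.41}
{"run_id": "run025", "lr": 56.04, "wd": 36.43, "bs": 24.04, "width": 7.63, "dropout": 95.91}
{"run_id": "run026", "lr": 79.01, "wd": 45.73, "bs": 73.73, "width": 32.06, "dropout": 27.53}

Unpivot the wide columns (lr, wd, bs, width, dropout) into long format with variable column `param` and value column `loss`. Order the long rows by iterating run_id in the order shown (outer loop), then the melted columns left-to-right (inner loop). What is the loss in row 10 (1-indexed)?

64.67

35 rows total (7 × 5). Row 10: index ⌊(10-1)/5⌋ = 1 into run_id → run021; (10-1) mod 5 = 4 into the melted columns → dropout.
So row 10 is (run021, dropout, 64.67); loss = 64.67.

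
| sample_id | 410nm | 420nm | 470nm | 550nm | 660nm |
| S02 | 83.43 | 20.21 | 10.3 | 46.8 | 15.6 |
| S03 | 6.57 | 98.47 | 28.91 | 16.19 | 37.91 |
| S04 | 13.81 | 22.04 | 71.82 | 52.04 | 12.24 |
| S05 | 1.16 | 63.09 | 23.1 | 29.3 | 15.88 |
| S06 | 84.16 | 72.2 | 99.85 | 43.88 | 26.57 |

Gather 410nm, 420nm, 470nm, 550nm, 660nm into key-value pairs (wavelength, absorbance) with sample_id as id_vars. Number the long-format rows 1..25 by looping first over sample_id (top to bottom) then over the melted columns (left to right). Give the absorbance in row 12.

22.04

25 rows total (5 × 5). Row 12: index ⌊(12-1)/5⌋ = 2 into sample_id → S04; (12-1) mod 5 = 1 into the melted columns → 420nm.
So row 12 is (S04, 420nm, 22.04); absorbance = 22.04.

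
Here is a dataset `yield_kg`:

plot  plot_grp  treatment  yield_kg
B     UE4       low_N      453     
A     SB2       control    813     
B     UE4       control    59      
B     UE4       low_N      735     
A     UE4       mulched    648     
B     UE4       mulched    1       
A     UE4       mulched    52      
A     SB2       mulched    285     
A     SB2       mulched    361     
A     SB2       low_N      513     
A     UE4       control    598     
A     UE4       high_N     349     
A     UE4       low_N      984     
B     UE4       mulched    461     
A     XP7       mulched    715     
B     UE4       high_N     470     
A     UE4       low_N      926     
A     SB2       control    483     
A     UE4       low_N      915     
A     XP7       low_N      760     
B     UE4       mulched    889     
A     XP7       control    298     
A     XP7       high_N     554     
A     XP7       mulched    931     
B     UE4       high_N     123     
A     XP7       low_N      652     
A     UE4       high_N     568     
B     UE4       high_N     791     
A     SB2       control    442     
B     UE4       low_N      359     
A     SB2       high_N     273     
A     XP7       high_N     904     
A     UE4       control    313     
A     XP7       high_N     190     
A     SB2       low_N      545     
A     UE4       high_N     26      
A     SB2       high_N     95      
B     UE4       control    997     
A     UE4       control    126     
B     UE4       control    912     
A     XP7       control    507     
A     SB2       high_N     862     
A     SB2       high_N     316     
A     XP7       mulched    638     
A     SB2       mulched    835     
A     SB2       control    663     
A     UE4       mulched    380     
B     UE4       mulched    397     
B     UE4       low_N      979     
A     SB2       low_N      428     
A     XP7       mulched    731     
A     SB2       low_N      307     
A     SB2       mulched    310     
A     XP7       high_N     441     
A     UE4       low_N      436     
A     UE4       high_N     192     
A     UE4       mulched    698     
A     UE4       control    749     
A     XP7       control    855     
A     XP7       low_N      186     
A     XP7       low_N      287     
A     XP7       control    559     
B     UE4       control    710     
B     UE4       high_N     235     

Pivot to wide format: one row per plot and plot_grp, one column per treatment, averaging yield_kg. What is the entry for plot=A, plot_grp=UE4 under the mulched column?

Rows with plot=A, plot_grp=UE4 and treatment=mulched: yield_kg values are 648, 52, 380, 698.
(648 + 52 + 380 + 698) / 4 = 444.50.

444.50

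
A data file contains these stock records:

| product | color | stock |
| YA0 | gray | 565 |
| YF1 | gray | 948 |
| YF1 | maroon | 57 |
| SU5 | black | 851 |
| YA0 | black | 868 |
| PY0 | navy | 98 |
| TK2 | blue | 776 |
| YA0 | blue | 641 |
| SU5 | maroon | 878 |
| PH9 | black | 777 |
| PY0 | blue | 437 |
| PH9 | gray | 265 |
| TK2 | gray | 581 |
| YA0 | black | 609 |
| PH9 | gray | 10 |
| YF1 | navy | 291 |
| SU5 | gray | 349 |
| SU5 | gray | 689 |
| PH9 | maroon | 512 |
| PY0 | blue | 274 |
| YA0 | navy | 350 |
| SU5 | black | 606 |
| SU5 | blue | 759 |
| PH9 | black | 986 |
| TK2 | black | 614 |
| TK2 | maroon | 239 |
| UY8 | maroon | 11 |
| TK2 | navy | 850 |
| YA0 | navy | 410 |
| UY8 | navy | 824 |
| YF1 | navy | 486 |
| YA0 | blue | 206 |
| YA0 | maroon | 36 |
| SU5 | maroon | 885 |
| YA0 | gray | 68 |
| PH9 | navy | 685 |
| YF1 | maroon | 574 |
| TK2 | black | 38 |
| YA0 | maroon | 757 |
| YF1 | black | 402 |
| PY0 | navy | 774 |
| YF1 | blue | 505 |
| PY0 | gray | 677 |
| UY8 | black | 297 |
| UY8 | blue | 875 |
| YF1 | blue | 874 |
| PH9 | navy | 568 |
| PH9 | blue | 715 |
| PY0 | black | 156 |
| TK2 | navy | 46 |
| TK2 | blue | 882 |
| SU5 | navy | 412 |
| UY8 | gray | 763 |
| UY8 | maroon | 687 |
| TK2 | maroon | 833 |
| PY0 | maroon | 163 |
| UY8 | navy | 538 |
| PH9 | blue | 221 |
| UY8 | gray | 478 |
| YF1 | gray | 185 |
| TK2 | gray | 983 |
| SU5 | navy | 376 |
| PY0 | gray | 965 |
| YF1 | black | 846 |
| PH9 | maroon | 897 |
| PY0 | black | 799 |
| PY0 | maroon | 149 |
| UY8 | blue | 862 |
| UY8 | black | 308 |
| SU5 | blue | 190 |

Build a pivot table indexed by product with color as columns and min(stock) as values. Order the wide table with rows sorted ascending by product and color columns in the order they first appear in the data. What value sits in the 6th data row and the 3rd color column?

With rows sorted ascending by product, row 6 is product=YA0. color columns in first-appearance order: gray, maroon, black, navy, blue; column 3 is black.
Long rows with product=YA0, color=black: min(868, 609) = 609.

609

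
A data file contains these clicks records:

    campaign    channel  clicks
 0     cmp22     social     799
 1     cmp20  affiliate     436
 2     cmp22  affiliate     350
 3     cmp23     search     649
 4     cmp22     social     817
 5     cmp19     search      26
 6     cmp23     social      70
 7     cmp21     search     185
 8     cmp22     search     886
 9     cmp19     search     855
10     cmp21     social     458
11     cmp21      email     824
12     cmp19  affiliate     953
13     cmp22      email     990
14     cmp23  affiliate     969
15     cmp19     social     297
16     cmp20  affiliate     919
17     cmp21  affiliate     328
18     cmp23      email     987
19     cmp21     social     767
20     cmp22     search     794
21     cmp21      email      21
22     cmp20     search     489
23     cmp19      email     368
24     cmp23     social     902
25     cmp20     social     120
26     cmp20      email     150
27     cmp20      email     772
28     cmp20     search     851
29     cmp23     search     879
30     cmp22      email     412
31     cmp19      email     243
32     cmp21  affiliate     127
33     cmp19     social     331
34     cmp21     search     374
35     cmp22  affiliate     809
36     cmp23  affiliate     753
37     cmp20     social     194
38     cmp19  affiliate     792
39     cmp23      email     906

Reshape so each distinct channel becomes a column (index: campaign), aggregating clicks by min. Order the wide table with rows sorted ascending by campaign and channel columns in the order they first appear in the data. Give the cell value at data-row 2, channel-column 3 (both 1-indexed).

With rows sorted ascending by campaign, row 2 is campaign=cmp20. channel columns in first-appearance order: social, affiliate, search, email; column 3 is search.
Long rows with campaign=cmp20, channel=search: min(489, 851) = 489.

489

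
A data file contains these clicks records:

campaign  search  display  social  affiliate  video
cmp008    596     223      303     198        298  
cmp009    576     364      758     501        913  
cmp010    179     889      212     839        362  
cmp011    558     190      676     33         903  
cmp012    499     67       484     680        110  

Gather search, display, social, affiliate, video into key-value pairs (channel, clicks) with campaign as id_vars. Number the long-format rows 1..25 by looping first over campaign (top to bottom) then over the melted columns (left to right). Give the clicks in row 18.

25 rows total (5 × 5). Row 18: index ⌊(18-1)/5⌋ = 3 into campaign → cmp011; (18-1) mod 5 = 2 into the melted columns → social.
So row 18 is (cmp011, social, 676); clicks = 676.

676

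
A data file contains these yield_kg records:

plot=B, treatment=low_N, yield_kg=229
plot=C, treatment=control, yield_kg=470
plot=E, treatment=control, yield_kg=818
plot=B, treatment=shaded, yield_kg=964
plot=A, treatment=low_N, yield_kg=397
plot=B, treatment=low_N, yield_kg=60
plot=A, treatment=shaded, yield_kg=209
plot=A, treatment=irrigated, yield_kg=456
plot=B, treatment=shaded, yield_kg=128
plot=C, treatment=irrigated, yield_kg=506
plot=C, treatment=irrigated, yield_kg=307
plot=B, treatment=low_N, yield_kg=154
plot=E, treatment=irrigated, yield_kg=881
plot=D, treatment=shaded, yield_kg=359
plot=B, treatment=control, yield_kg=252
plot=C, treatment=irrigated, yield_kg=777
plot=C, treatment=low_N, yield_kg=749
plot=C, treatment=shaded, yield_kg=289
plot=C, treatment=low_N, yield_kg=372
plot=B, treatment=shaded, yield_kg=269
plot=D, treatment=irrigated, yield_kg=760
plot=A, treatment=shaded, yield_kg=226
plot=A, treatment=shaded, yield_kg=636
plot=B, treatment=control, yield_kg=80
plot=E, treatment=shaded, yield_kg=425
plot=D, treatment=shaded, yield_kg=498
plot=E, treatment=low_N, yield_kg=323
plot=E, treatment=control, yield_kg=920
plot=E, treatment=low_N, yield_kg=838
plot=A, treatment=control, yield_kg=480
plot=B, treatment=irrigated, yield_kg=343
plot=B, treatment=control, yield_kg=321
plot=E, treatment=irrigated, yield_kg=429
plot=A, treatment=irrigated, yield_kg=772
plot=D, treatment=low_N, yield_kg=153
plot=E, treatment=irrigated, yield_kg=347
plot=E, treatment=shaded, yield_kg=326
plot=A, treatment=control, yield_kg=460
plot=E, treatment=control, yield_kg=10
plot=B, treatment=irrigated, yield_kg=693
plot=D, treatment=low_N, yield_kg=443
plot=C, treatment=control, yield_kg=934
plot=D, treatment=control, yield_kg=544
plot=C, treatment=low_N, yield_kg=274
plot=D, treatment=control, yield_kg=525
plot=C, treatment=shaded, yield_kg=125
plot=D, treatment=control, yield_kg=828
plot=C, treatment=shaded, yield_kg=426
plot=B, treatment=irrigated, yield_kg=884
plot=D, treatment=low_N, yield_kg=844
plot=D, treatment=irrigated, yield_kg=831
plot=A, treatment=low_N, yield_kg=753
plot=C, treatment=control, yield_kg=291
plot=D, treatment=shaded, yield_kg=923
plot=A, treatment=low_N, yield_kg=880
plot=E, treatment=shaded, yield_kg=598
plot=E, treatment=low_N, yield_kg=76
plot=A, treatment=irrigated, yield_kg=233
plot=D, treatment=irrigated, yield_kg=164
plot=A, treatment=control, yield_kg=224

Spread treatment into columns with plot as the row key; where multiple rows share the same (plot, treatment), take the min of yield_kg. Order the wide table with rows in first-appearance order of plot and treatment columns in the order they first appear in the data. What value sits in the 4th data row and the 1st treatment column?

With rows in first-appearance order of plot, row 4 is plot=A. treatment columns in first-appearance order: low_N, control, shaded, irrigated; column 1 is low_N.
Long rows with plot=A, treatment=low_N: min(397, 753, 880) = 397.

397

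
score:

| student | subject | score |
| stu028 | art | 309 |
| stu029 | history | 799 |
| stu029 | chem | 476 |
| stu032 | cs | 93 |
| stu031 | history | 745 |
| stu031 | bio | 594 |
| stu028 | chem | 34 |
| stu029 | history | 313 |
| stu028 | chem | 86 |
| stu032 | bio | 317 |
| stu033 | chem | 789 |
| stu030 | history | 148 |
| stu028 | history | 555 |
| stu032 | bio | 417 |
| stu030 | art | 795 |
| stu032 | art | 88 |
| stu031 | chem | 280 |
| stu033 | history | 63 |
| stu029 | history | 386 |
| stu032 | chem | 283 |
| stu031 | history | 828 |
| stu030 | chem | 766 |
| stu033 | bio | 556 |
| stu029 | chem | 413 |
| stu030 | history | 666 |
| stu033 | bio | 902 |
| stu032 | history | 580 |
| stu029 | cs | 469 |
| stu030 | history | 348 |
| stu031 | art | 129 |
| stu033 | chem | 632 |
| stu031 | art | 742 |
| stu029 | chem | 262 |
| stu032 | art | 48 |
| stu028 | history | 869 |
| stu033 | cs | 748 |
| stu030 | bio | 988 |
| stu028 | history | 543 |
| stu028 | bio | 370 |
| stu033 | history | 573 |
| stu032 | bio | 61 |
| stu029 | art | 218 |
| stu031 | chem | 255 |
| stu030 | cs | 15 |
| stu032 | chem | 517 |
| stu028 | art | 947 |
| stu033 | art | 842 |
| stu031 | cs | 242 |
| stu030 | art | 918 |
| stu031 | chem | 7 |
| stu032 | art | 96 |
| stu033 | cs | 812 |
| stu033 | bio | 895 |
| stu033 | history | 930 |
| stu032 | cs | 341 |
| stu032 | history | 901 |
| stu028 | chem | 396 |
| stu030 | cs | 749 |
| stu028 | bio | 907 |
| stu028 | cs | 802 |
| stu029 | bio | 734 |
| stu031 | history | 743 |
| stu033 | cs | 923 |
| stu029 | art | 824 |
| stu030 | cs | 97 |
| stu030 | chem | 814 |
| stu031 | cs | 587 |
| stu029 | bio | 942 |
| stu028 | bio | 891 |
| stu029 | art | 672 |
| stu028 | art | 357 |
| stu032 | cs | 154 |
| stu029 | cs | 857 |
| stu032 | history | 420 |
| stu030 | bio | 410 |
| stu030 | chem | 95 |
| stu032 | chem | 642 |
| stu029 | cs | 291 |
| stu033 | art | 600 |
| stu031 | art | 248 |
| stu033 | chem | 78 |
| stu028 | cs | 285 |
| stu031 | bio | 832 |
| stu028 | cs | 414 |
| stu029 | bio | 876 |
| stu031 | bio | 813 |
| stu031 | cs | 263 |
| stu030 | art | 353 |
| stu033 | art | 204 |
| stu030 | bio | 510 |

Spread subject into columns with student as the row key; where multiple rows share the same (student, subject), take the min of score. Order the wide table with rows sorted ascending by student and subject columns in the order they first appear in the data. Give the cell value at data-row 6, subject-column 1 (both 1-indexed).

204

With rows sorted ascending by student, row 6 is student=stu033. subject columns in first-appearance order: art, history, chem, cs, bio; column 1 is art.
Long rows with student=stu033, subject=art: min(842, 600, 204) = 204.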